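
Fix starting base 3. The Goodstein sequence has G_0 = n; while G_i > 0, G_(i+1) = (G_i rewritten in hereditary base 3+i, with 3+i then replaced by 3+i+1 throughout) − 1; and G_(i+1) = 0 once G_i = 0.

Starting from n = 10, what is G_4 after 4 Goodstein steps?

10 —HB3→ 3^2 + 1 —bump→ 4^2 + 1 = 17 —(−1)→ 16
16 —HB4→ 4^2 —bump→ 5^2 = 25 —(−1)→ 24
24 —HB5→ 4·5 + 4 —bump→ 4·6 + 4 = 28 —(−1)→ 27
27 —HB6→ 4·6 + 3 —bump→ 4·7 + 3 = 31 —(−1)→ 30
30 —HB7→ 4·7 + 2 —bump→ 4·8 + 2 = 34 —(−1)→ 33

30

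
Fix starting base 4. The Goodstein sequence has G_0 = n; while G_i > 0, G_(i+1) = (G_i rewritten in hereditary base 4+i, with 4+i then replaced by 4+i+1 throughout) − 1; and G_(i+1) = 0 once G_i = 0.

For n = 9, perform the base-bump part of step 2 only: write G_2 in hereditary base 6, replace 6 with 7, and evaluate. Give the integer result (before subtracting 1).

12

(0) 9|_4 = 2·4 + 1 ↦ 2·5 + 1|_5 = 11 ⇒ 10
(1) 10|_5 = 2·5 ↦ 2·6|_6 = 12 ⇒ 11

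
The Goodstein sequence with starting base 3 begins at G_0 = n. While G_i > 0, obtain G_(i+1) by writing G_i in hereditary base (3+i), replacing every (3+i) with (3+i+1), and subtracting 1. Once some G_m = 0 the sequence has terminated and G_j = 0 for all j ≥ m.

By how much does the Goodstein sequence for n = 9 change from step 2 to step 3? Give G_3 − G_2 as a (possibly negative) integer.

2

i=0: 9 = 3^2 (b=3); 3→4: 4^2 = 16; 16−1 = 15
i=1: 15 = 3·4 + 3 (b=4); 4→5: 3·5 + 3 = 18; 18−1 = 17
i=2: 17 = 3·5 + 2 (b=5); 5→6: 3·6 + 2 = 20; 20−1 = 19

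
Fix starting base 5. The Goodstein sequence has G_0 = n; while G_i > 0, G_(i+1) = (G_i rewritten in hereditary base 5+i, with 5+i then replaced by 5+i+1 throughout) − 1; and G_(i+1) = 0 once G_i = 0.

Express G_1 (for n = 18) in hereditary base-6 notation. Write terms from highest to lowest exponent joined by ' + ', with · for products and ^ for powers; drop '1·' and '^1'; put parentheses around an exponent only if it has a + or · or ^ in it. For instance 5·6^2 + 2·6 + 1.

3·6 + 2

G_0 = 18. HB_5(18) = 3·5 + 3. Bump = 21. G_1 = 20.
G_1 = 20. HB_6(20) = 3·6 + 2. Bump = 23. G_2 = 22.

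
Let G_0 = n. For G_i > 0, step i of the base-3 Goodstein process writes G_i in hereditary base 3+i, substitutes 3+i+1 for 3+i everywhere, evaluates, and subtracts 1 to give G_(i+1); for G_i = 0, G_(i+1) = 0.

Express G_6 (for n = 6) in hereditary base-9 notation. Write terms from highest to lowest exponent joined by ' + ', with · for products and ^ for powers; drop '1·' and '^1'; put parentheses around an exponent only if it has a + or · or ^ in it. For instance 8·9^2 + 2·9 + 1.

6 —HB3→ 2·3 —bump→ 2·4 = 8 —(−1)→ 7
7 —HB4→ 4 + 3 —bump→ 5 + 3 = 8 —(−1)→ 7
7 —HB5→ 5 + 2 —bump→ 6 + 2 = 8 —(−1)→ 7
7 —HB6→ 6 + 1 —bump→ 7 + 1 = 8 —(−1)→ 7
7 —HB7→ 7 —bump→ 8 = 8 —(−1)→ 7
7 —HB8→ 7 —bump→ 7 = 7 —(−1)→ 6
6 —HB9→ 6 —bump→ 6 = 6 —(−1)→ 5

6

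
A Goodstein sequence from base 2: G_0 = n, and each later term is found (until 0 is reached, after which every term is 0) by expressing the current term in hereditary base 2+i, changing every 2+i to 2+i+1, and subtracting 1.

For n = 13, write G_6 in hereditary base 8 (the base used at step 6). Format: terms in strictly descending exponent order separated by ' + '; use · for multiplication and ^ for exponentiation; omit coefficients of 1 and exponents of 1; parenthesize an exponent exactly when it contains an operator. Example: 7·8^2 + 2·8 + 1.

step 0: 13 = 2^(2 + 1) + 2^2 + 1; sub 3 for 2: 3^(3 + 1) + 3^3 + 1; = 109; G_1 = 109−1 = 108
step 1: 108 = 3^(3 + 1) + 3^3; sub 4 for 3: 4^(4 + 1) + 4^4; = 1280; G_2 = 1280−1 = 1279
step 2: 1279 = 4^(4 + 1) + 3·4^3 + 3·4^2 + 3·4 + 3; sub 5 for 4: 5^(5 + 1) + 3·5^3 + 3·5^2 + 3·5 + 3; = 16093; G_3 = 16093−1 = 16092
step 3: 16092 = 5^(5 + 1) + 3·5^3 + 3·5^2 + 3·5 + 2; sub 6 for 5: 6^(6 + 1) + 3·6^3 + 3·6^2 + 3·6 + 2; = 280712; G_4 = 280712−1 = 280711
step 4: 280711 = 6^(6 + 1) + 3·6^3 + 3·6^2 + 3·6 + 1; sub 7 for 6: 7^(7 + 1) + 3·7^3 + 3·7^2 + 3·7 + 1; = 5765999; G_5 = 5765999−1 = 5765998
step 5: 5765998 = 7^(7 + 1) + 3·7^3 + 3·7^2 + 3·7; sub 8 for 7: 8^(8 + 1) + 3·8^3 + 3·8^2 + 3·8; = 134219480; G_6 = 134219480−1 = 134219479

8^(8 + 1) + 3·8^3 + 3·8^2 + 2·8 + 7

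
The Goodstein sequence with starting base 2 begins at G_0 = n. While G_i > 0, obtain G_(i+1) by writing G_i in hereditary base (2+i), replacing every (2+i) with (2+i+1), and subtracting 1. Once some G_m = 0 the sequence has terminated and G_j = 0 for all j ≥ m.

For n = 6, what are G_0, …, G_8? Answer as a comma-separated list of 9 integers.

6, 29, 257, 3125, 46655, 98039, 187243, 332147, 555551

base 2: 6 = 2^2 + 2; at 3: 3^3 + 3 = 30; next = 29
base 3: 29 = 3^3 + 2; at 4: 4^4 + 2 = 258; next = 257
base 4: 257 = 4^4 + 1; at 5: 5^5 + 1 = 3126; next = 3125
base 5: 3125 = 5^5; at 6: 6^6 = 46656; next = 46655
base 6: 46655 = 5·6^5 + 5·6^4 + 5·6^3 + 5·6^2 + 5·6 + 5; at 7: 5·7^5 + 5·7^4 + 5·7^3 + 5·7^2 + 5·7 + 5 = 98040; next = 98039
base 7: 98039 = 5·7^5 + 5·7^4 + 5·7^3 + 5·7^2 + 5·7 + 4; at 8: 5·8^5 + 5·8^4 + 5·8^3 + 5·8^2 + 5·8 + 4 = 187244; next = 187243
base 8: 187243 = 5·8^5 + 5·8^4 + 5·8^3 + 5·8^2 + 5·8 + 3; at 9: 5·9^5 + 5·9^4 + 5·9^3 + 5·9^2 + 5·9 + 3 = 332148; next = 332147
base 9: 332147 = 5·9^5 + 5·9^4 + 5·9^3 + 5·9^2 + 5·9 + 2; at 10: 5·10^5 + 5·10^4 + 5·10^3 + 5·10^2 + 5·10 + 2 = 555552; next = 555551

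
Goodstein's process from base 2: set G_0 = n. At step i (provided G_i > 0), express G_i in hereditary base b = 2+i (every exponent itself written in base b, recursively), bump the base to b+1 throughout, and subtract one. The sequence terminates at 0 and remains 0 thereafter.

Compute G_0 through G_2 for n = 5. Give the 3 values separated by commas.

5, 27, 255

i=0: 5 = 2^2 + 1 (b=2); 2→3: 3^3 + 1 = 28; 28−1 = 27
i=1: 27 = 3^3 (b=3); 3→4: 4^4 = 256; 256−1 = 255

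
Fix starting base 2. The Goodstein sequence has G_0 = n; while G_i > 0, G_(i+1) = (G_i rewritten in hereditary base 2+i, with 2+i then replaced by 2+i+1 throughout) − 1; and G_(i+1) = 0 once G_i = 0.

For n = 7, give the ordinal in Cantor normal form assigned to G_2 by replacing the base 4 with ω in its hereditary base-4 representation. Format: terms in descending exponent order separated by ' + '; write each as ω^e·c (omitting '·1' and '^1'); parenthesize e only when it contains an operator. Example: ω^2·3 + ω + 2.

G_0 = 7. HB_2(7) = 2^2 + 2 + 1. Bump = 31. G_1 = 30.
G_1 = 30. HB_3(30) = 3^3 + 3. Bump = 260. G_2 = 259.
G_2 = 259. HB_4(259) = 4^4 + 3. Bump = 3128. G_3 = 3127.

ω^ω + 3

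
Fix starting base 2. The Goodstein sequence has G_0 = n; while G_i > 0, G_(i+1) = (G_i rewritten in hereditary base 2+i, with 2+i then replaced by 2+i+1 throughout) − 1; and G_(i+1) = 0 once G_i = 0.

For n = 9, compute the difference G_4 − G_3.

i=0: 9 = 2^(2 + 1) + 1 (b=2); 2→3: 3^(3 + 1) + 1 = 82; 82−1 = 81
i=1: 81 = 3^(3 + 1) (b=3); 3→4: 4^(4 + 1) = 1024; 1024−1 = 1023
i=2: 1023 = 3·4^4 + 3·4^3 + 3·4^2 + 3·4 + 3 (b=4); 4→5: 3·5^5 + 3·5^3 + 3·5^2 + 3·5 + 3 = 9843; 9843−1 = 9842
i=3: 9842 = 3·5^5 + 3·5^3 + 3·5^2 + 3·5 + 2 (b=5); 5→6: 3·6^6 + 3·6^3 + 3·6^2 + 3·6 + 2 = 140744; 140744−1 = 140743

130901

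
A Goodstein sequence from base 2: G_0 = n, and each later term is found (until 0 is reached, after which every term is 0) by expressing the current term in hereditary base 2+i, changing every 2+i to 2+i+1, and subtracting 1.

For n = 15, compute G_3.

base 2: 15 = 2^(2 + 1) + 2^2 + 2 + 1; at 3: 3^(3 + 1) + 3^3 + 3 + 1 = 112; next = 111
base 3: 111 = 3^(3 + 1) + 3^3 + 3; at 4: 4^(4 + 1) + 4^4 + 4 = 1284; next = 1283
base 4: 1283 = 4^(4 + 1) + 4^4 + 3; at 5: 5^(5 + 1) + 5^5 + 3 = 18753; next = 18752
base 5: 18752 = 5^(5 + 1) + 5^5 + 2; at 6: 6^(6 + 1) + 6^6 + 2 = 326594; next = 326593

18752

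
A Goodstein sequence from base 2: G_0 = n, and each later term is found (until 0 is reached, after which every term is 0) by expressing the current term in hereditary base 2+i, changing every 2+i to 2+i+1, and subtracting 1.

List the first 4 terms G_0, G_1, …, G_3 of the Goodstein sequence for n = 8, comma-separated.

(0) 8|_2 = 2^(2 + 1) ↦ 3^(3 + 1)|_3 = 81 ⇒ 80
(1) 80|_3 = 2·3^3 + 2·3^2 + 2·3 + 2 ↦ 2·4^4 + 2·4^2 + 2·4 + 2|_4 = 554 ⇒ 553
(2) 553|_4 = 2·4^4 + 2·4^2 + 2·4 + 1 ↦ 2·5^5 + 2·5^2 + 2·5 + 1|_5 = 6311 ⇒ 6310

8, 80, 553, 6310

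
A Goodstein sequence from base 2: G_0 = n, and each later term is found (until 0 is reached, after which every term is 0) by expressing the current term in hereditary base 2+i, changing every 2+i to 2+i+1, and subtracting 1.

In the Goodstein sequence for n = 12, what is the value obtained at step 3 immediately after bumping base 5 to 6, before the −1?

280020

G_0 = 12. HB_2(12) = 2^(2 + 1) + 2^2. Bump = 108. G_1 = 107.
G_1 = 107. HB_3(107) = 3^(3 + 1) + 2·3^2 + 2·3 + 2. Bump = 1066. G_2 = 1065.
G_2 = 1065. HB_4(1065) = 4^(4 + 1) + 2·4^2 + 2·4 + 1. Bump = 15686. G_3 = 15685.
G_3 = 15685. HB_5(15685) = 5^(5 + 1) + 2·5^2 + 2·5. Bump = 280020. G_4 = 280019.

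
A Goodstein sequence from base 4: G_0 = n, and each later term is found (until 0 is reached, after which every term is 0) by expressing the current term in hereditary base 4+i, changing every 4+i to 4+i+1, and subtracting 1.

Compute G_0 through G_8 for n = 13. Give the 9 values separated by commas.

13, 15, 17, 18, 19, 20, 21, 22, 23

base 4: 13 = 3·4 + 1; at 5: 3·5 + 1 = 16; next = 15
base 5: 15 = 3·5; at 6: 3·6 = 18; next = 17
base 6: 17 = 2·6 + 5; at 7: 2·7 + 5 = 19; next = 18
base 7: 18 = 2·7 + 4; at 8: 2·8 + 4 = 20; next = 19
base 8: 19 = 2·8 + 3; at 9: 2·9 + 3 = 21; next = 20
base 9: 20 = 2·9 + 2; at 10: 2·10 + 2 = 22; next = 21
base 10: 21 = 2·10 + 1; at 11: 2·11 + 1 = 23; next = 22
base 11: 22 = 2·11; at 12: 2·12 = 24; next = 23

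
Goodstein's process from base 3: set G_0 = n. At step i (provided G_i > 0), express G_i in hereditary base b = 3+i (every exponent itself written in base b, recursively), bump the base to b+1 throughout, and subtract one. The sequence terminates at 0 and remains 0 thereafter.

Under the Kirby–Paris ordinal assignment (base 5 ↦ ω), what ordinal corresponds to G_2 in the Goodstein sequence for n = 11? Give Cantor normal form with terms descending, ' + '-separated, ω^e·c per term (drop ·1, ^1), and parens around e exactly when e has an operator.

step 0: 11 = 3^2 + 2; sub 4 for 3: 4^2 + 2; = 18; G_1 = 18−1 = 17
step 1: 17 = 4^2 + 1; sub 5 for 4: 5^2 + 1; = 26; G_2 = 26−1 = 25

ω^2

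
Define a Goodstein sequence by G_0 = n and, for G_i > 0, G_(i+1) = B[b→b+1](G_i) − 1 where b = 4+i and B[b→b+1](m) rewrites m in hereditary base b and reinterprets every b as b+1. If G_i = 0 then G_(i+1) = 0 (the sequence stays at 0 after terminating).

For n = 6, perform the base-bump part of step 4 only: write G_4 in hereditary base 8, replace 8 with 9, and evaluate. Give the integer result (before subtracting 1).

5

step 0: 6 = 4 + 2; sub 5 for 4: 5 + 2; = 7; G_1 = 7−1 = 6
step 1: 6 = 5 + 1; sub 6 for 5: 6 + 1; = 7; G_2 = 7−1 = 6
step 2: 6 = 6; sub 7 for 6: 7; = 7; G_3 = 7−1 = 6
step 3: 6 = 6; sub 8 for 7: 6; = 6; G_4 = 6−1 = 5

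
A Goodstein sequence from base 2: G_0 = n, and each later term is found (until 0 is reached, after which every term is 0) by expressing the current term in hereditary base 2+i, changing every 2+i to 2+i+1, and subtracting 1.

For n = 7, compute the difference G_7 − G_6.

G_0=7  [base 2] 2^2 + 2 + 1  →[2↦3]→  3^3 + 3 + 1 = 31  −1 ⇒ G_1=30
G_1=30  [base 3] 3^3 + 3  →[3↦4]→  4^4 + 4 = 260  −1 ⇒ G_2=259
G_2=259  [base 4] 4^4 + 3  →[4↦5]→  5^5 + 3 = 3128  −1 ⇒ G_3=3127
G_3=3127  [base 5] 5^5 + 2  →[5↦6]→  6^6 + 2 = 46658  −1 ⇒ G_4=46657
G_4=46657  [base 6] 6^6 + 1  →[6↦7]→  7^7 + 1 = 823544  −1 ⇒ G_5=823543
G_5=823543  [base 7] 7^7  →[7↦8]→  8^8 = 16777216  −1 ⇒ G_6=16777215
G_6=16777215  [base 8] 7·8^7 + 7·8^6 + 7·8^5 + 7·8^4 + 7·8^3 + 7·8^2 + 7·8 + 7  →[8↦9]→  7·9^7 + 7·9^6 + 7·9^5 + 7·9^4 + 7·9^3 + 7·9^2 + 7·9 + 7 = 37665880  −1 ⇒ G_7=37665879

20888664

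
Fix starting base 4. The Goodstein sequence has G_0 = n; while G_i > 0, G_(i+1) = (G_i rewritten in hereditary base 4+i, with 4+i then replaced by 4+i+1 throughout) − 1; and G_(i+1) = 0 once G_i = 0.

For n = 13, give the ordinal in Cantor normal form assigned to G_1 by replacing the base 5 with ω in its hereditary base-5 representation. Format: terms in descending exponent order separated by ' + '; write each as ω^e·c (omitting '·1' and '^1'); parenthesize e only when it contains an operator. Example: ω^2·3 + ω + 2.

ω·3

(0) 13|_4 = 3·4 + 1 ↦ 3·5 + 1|_5 = 16 ⇒ 15
(1) 15|_5 = 3·5 ↦ 3·6|_6 = 18 ⇒ 17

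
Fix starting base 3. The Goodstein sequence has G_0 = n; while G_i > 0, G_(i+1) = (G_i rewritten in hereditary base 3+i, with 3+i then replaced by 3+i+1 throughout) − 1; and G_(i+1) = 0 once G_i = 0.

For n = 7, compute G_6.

(0) 7|_3 = 2·3 + 1 ↦ 2·4 + 1|_4 = 9 ⇒ 8
(1) 8|_4 = 2·4 ↦ 2·5|_5 = 10 ⇒ 9
(2) 9|_5 = 5 + 4 ↦ 6 + 4|_6 = 10 ⇒ 9
(3) 9|_6 = 6 + 3 ↦ 7 + 3|_7 = 10 ⇒ 9
(4) 9|_7 = 7 + 2 ↦ 8 + 2|_8 = 10 ⇒ 9
(5) 9|_8 = 8 + 1 ↦ 9 + 1|_9 = 10 ⇒ 9
(6) 9|_9 = 9 ↦ 10|_10 = 10 ⇒ 9

9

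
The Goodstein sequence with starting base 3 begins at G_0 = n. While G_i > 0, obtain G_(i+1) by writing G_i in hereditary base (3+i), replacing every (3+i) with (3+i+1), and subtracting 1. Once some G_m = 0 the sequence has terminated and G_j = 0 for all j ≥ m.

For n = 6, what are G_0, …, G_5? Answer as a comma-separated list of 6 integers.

6, 7, 7, 7, 7, 7

(0) 6|_3 = 2·3 ↦ 2·4|_4 = 8 ⇒ 7
(1) 7|_4 = 4 + 3 ↦ 5 + 3|_5 = 8 ⇒ 7
(2) 7|_5 = 5 + 2 ↦ 6 + 2|_6 = 8 ⇒ 7
(3) 7|_6 = 6 + 1 ↦ 7 + 1|_7 = 8 ⇒ 7
(4) 7|_7 = 7 ↦ 8|_8 = 8 ⇒ 7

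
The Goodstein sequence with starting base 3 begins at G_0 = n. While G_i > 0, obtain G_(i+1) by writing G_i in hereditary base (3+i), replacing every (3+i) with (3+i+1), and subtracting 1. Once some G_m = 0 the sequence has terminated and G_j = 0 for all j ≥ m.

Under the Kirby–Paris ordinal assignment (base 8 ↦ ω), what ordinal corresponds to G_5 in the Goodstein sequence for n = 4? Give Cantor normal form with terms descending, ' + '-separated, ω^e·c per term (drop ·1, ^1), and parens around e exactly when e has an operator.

1

G_0=4  [base 3] 3 + 1  →[3↦4]→  4 + 1 = 5  −1 ⇒ G_1=4
G_1=4  [base 4] 4  →[4↦5]→  5 = 5  −1 ⇒ G_2=4
G_2=4  [base 5] 4  →[5↦6]→  4 = 4  −1 ⇒ G_3=3
G_3=3  [base 6] 3  →[6↦7]→  3 = 3  −1 ⇒ G_4=2
G_4=2  [base 7] 2  →[7↦8]→  2 = 2  −1 ⇒ G_5=1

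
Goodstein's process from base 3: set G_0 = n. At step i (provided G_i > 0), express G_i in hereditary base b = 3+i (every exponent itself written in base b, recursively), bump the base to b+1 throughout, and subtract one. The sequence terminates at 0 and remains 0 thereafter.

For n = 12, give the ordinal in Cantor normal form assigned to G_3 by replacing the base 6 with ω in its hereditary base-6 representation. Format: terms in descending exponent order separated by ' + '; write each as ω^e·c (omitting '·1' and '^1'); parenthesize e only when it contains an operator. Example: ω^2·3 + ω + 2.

ω^2 + 1

step 0: 12 = 3^2 + 3; sub 4 for 3: 4^2 + 4; = 20; G_1 = 20−1 = 19
step 1: 19 = 4^2 + 3; sub 5 for 4: 5^2 + 3; = 28; G_2 = 28−1 = 27
step 2: 27 = 5^2 + 2; sub 6 for 5: 6^2 + 2; = 38; G_3 = 38−1 = 37
step 3: 37 = 6^2 + 1; sub 7 for 6: 7^2 + 1; = 50; G_4 = 50−1 = 49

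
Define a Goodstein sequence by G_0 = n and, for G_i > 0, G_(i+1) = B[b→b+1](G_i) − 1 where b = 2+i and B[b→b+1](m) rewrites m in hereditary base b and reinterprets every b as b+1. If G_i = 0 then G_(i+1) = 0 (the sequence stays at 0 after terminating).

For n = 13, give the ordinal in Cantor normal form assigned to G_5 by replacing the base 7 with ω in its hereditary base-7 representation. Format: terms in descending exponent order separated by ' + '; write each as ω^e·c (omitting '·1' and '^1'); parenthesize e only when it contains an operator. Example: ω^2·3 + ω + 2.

G_0=13  [base 2] 2^(2 + 1) + 2^2 + 1  →[2↦3]→  3^(3 + 1) + 3^3 + 1 = 109  −1 ⇒ G_1=108
G_1=108  [base 3] 3^(3 + 1) + 3^3  →[3↦4]→  4^(4 + 1) + 4^4 = 1280  −1 ⇒ G_2=1279
G_2=1279  [base 4] 4^(4 + 1) + 3·4^3 + 3·4^2 + 3·4 + 3  →[4↦5]→  5^(5 + 1) + 3·5^3 + 3·5^2 + 3·5 + 3 = 16093  −1 ⇒ G_3=16092
G_3=16092  [base 5] 5^(5 + 1) + 3·5^3 + 3·5^2 + 3·5 + 2  →[5↦6]→  6^(6 + 1) + 3·6^3 + 3·6^2 + 3·6 + 2 = 280712  −1 ⇒ G_4=280711
G_4=280711  [base 6] 6^(6 + 1) + 3·6^3 + 3·6^2 + 3·6 + 1  →[6↦7]→  7^(7 + 1) + 3·7^3 + 3·7^2 + 3·7 + 1 = 5765999  −1 ⇒ G_5=5765998

ω^(ω + 1) + ω^3·3 + ω^2·3 + ω·3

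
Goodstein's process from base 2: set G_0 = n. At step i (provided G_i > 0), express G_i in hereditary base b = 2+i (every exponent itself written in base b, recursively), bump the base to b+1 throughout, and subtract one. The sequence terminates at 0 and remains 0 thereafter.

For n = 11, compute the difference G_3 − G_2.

base 2: 11 = 2^(2 + 1) + 2 + 1; at 3: 3^(3 + 1) + 3 + 1 = 85; next = 84
base 3: 84 = 3^(3 + 1) + 3; at 4: 4^(4 + 1) + 4 = 1028; next = 1027
base 4: 1027 = 4^(4 + 1) + 3; at 5: 5^(5 + 1) + 3 = 15628; next = 15627

14600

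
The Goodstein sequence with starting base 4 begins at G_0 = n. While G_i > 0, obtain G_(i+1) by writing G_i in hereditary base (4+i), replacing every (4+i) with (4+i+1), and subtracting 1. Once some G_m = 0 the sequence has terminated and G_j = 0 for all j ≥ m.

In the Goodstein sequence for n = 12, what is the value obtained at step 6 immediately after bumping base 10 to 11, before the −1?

step 0: 12 = 3·4; sub 5 for 4: 3·5; = 15; G_1 = 15−1 = 14
step 1: 14 = 2·5 + 4; sub 6 for 5: 2·6 + 4; = 16; G_2 = 16−1 = 15
step 2: 15 = 2·6 + 3; sub 7 for 6: 2·7 + 3; = 17; G_3 = 17−1 = 16
step 3: 16 = 2·7 + 2; sub 8 for 7: 2·8 + 2; = 18; G_4 = 18−1 = 17
step 4: 17 = 2·8 + 1; sub 9 for 8: 2·9 + 1; = 19; G_5 = 19−1 = 18
step 5: 18 = 2·9; sub 10 for 9: 2·10; = 20; G_6 = 20−1 = 19
step 6: 19 = 10 + 9; sub 11 for 10: 11 + 9; = 20; G_7 = 20−1 = 19

20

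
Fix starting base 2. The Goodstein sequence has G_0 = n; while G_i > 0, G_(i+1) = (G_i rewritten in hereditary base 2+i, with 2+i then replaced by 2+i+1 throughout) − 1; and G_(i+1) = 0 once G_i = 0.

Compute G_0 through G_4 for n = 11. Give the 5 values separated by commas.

11, 84, 1027, 15627, 279937

i=0: 11 = 2^(2 + 1) + 2 + 1 (b=2); 2→3: 3^(3 + 1) + 3 + 1 = 85; 85−1 = 84
i=1: 84 = 3^(3 + 1) + 3 (b=3); 3→4: 4^(4 + 1) + 4 = 1028; 1028−1 = 1027
i=2: 1027 = 4^(4 + 1) + 3 (b=4); 4→5: 5^(5 + 1) + 3 = 15628; 15628−1 = 15627
i=3: 15627 = 5^(5 + 1) + 2 (b=5); 5→6: 6^(6 + 1) + 2 = 279938; 279938−1 = 279937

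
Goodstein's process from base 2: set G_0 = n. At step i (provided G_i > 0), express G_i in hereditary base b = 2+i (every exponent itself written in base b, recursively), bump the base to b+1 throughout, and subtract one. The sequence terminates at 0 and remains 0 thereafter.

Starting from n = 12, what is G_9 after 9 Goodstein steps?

3138428376974

12 —HB2→ 2^(2 + 1) + 2^2 —bump→ 3^(3 + 1) + 3^3 = 108 —(−1)→ 107
107 —HB3→ 3^(3 + 1) + 2·3^2 + 2·3 + 2 —bump→ 4^(4 + 1) + 2·4^2 + 2·4 + 2 = 1066 —(−1)→ 1065
1065 —HB4→ 4^(4 + 1) + 2·4^2 + 2·4 + 1 —bump→ 5^(5 + 1) + 2·5^2 + 2·5 + 1 = 15686 —(−1)→ 15685
15685 —HB5→ 5^(5 + 1) + 2·5^2 + 2·5 —bump→ 6^(6 + 1) + 2·6^2 + 2·6 = 280020 —(−1)→ 280019
280019 —HB6→ 6^(6 + 1) + 2·6^2 + 6 + 5 —bump→ 7^(7 + 1) + 2·7^2 + 7 + 5 = 5764911 —(−1)→ 5764910
5764910 —HB7→ 7^(7 + 1) + 2·7^2 + 7 + 4 —bump→ 8^(8 + 1) + 2·8^2 + 8 + 4 = 134217868 —(−1)→ 134217867
134217867 —HB8→ 8^(8 + 1) + 2·8^2 + 8 + 3 —bump→ 9^(9 + 1) + 2·9^2 + 9 + 3 = 3486784575 —(−1)→ 3486784574
3486784574 —HB9→ 9^(9 + 1) + 2·9^2 + 9 + 2 —bump→ 10^(10 + 1) + 2·10^2 + 10 + 2 = 100000000212 —(−1)→ 100000000211
100000000211 —HB10→ 10^(10 + 1) + 2·10^2 + 10 + 1 —bump→ 11^(11 + 1) + 2·11^2 + 11 + 1 = 3138428376975 —(−1)→ 3138428376974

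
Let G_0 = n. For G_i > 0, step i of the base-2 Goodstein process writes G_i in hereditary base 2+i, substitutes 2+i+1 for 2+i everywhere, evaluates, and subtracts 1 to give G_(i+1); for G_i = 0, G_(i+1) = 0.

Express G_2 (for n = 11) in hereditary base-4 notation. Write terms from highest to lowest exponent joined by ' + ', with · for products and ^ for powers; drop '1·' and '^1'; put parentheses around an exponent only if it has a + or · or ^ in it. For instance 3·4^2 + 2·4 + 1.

step 0: 11 = 2^(2 + 1) + 2 + 1; sub 3 for 2: 3^(3 + 1) + 3 + 1; = 85; G_1 = 85−1 = 84
step 1: 84 = 3^(3 + 1) + 3; sub 4 for 3: 4^(4 + 1) + 4; = 1028; G_2 = 1028−1 = 1027
step 2: 1027 = 4^(4 + 1) + 3; sub 5 for 4: 5^(5 + 1) + 3; = 15628; G_3 = 15628−1 = 15627

4^(4 + 1) + 3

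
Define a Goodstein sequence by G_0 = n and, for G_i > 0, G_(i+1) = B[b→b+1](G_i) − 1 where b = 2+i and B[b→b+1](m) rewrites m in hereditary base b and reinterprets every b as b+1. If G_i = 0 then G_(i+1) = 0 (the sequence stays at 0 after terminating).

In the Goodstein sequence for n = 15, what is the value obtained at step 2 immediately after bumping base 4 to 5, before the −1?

step 0: 15 = 2^(2 + 1) + 2^2 + 2 + 1; sub 3 for 2: 3^(3 + 1) + 3^3 + 3 + 1; = 112; G_1 = 112−1 = 111
step 1: 111 = 3^(3 + 1) + 3^3 + 3; sub 4 for 3: 4^(4 + 1) + 4^4 + 4; = 1284; G_2 = 1284−1 = 1283

18753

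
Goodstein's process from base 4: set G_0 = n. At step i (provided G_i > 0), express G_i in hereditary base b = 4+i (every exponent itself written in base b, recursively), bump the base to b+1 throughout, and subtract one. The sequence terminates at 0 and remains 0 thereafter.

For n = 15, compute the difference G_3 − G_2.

2

i=0: 15 = 3·4 + 3 (b=4); 4→5: 3·5 + 3 = 18; 18−1 = 17
i=1: 17 = 3·5 + 2 (b=5); 5→6: 3·6 + 2 = 20; 20−1 = 19
i=2: 19 = 3·6 + 1 (b=6); 6→7: 3·7 + 1 = 22; 22−1 = 21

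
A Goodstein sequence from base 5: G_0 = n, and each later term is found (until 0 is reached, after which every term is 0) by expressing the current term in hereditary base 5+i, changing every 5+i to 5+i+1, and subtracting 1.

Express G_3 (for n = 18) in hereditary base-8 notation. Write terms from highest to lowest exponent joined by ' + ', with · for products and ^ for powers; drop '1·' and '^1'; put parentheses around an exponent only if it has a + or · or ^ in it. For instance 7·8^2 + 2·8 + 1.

(0) 18|_5 = 3·5 + 3 ↦ 3·6 + 3|_6 = 21 ⇒ 20
(1) 20|_6 = 3·6 + 2 ↦ 3·7 + 2|_7 = 23 ⇒ 22
(2) 22|_7 = 3·7 + 1 ↦ 3·8 + 1|_8 = 25 ⇒ 24

3·8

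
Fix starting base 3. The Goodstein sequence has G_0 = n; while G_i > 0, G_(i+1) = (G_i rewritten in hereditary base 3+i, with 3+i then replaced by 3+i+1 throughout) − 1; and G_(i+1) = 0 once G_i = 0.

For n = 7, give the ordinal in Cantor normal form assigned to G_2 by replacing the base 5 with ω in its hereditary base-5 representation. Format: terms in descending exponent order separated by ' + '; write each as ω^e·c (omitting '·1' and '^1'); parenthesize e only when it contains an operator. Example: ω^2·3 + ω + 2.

7 —HB3→ 2·3 + 1 —bump→ 2·4 + 1 = 9 —(−1)→ 8
8 —HB4→ 2·4 —bump→ 2·5 = 10 —(−1)→ 9
9 —HB5→ 5 + 4 —bump→ 6 + 4 = 10 —(−1)→ 9

ω + 4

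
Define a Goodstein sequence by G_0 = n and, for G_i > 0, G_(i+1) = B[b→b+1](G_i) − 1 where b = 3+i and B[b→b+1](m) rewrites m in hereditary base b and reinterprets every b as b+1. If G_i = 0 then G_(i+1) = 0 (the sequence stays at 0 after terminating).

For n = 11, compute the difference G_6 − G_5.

(0) 11|_3 = 3^2 + 2 ↦ 4^2 + 2|_4 = 18 ⇒ 17
(1) 17|_4 = 4^2 + 1 ↦ 5^2 + 1|_5 = 26 ⇒ 25
(2) 25|_5 = 5^2 ↦ 6^2|_6 = 36 ⇒ 35
(3) 35|_6 = 5·6 + 5 ↦ 5·7 + 5|_7 = 40 ⇒ 39
(4) 39|_7 = 5·7 + 4 ↦ 5·8 + 4|_8 = 44 ⇒ 43
(5) 43|_8 = 5·8 + 3 ↦ 5·9 + 3|_9 = 48 ⇒ 47

4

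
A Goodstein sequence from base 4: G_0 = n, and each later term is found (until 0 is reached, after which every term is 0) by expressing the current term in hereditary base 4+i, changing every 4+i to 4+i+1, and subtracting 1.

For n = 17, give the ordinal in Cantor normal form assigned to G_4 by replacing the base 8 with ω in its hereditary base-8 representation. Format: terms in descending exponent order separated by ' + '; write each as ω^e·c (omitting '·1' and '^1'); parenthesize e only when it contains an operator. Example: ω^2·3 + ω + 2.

ω·5 + 3

G_0 = 17. HB_4(17) = 4^2 + 1. Bump = 26. G_1 = 25.
G_1 = 25. HB_5(25) = 5^2. Bump = 36. G_2 = 35.
G_2 = 35. HB_6(35) = 5·6 + 5. Bump = 40. G_3 = 39.
G_3 = 39. HB_7(39) = 5·7 + 4. Bump = 44. G_4 = 43.
G_4 = 43. HB_8(43) = 5·8 + 3. Bump = 48. G_5 = 47.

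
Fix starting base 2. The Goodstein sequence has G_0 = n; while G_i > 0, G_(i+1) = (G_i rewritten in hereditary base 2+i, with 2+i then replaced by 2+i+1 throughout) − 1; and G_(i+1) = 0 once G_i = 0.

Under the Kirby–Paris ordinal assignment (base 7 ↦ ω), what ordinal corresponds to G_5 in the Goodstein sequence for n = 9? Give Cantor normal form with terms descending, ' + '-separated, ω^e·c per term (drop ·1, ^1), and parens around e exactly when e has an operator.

i=0: 9 = 2^(2 + 1) + 1 (b=2); 2→3: 3^(3 + 1) + 1 = 82; 82−1 = 81
i=1: 81 = 3^(3 + 1) (b=3); 3→4: 4^(4 + 1) = 1024; 1024−1 = 1023
i=2: 1023 = 3·4^4 + 3·4^3 + 3·4^2 + 3·4 + 3 (b=4); 4→5: 3·5^5 + 3·5^3 + 3·5^2 + 3·5 + 3 = 9843; 9843−1 = 9842
i=3: 9842 = 3·5^5 + 3·5^3 + 3·5^2 + 3·5 + 2 (b=5); 5→6: 3·6^6 + 3·6^3 + 3·6^2 + 3·6 + 2 = 140744; 140744−1 = 140743
i=4: 140743 = 3·6^6 + 3·6^3 + 3·6^2 + 3·6 + 1 (b=6); 6→7: 3·7^7 + 3·7^3 + 3·7^2 + 3·7 + 1 = 2471827; 2471827−1 = 2471826
i=5: 2471826 = 3·7^7 + 3·7^3 + 3·7^2 + 3·7 (b=7); 7→8: 3·8^8 + 3·8^3 + 3·8^2 + 3·8 = 50333400; 50333400−1 = 50333399

ω^ω·3 + ω^3·3 + ω^2·3 + ω·3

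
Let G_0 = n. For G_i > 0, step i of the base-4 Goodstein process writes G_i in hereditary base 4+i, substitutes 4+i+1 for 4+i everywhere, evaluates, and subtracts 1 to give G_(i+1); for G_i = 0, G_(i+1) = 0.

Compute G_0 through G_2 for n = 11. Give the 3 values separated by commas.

base 4: 11 = 2·4 + 3; at 5: 2·5 + 3 = 13; next = 12
base 5: 12 = 2·5 + 2; at 6: 2·6 + 2 = 14; next = 13

11, 12, 13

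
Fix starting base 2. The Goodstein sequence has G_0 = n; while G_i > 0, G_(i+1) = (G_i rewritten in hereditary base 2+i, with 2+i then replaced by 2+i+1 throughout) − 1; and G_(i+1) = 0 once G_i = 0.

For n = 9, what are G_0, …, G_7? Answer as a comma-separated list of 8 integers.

step 0: 9 = 2^(2 + 1) + 1; sub 3 for 2: 3^(3 + 1) + 1; = 82; G_1 = 82−1 = 81
step 1: 81 = 3^(3 + 1); sub 4 for 3: 4^(4 + 1); = 1024; G_2 = 1024−1 = 1023
step 2: 1023 = 3·4^4 + 3·4^3 + 3·4^2 + 3·4 + 3; sub 5 for 4: 3·5^5 + 3·5^3 + 3·5^2 + 3·5 + 3; = 9843; G_3 = 9843−1 = 9842
step 3: 9842 = 3·5^5 + 3·5^3 + 3·5^2 + 3·5 + 2; sub 6 for 5: 3·6^6 + 3·6^3 + 3·6^2 + 3·6 + 2; = 140744; G_4 = 140744−1 = 140743
step 4: 140743 = 3·6^6 + 3·6^3 + 3·6^2 + 3·6 + 1; sub 7 for 6: 3·7^7 + 3·7^3 + 3·7^2 + 3·7 + 1; = 2471827; G_5 = 2471827−1 = 2471826
step 5: 2471826 = 3·7^7 + 3·7^3 + 3·7^2 + 3·7; sub 8 for 7: 3·8^8 + 3·8^3 + 3·8^2 + 3·8; = 50333400; G_6 = 50333400−1 = 50333399
step 6: 50333399 = 3·8^8 + 3·8^3 + 3·8^2 + 2·8 + 7; sub 9 for 8: 3·9^9 + 3·9^3 + 3·9^2 + 2·9 + 7; = 1162263922; G_7 = 1162263922−1 = 1162263921

9, 81, 1023, 9842, 140743, 2471826, 50333399, 1162263921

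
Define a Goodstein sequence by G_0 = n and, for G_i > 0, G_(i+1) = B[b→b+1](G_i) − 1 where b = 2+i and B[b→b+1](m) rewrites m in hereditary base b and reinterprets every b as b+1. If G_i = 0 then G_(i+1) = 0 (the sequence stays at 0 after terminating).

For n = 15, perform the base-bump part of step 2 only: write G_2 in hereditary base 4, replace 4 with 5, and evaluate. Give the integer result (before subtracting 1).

step 0: 15 = 2^(2 + 1) + 2^2 + 2 + 1; sub 3 for 2: 3^(3 + 1) + 3^3 + 3 + 1; = 112; G_1 = 112−1 = 111
step 1: 111 = 3^(3 + 1) + 3^3 + 3; sub 4 for 3: 4^(4 + 1) + 4^4 + 4; = 1284; G_2 = 1284−1 = 1283
step 2: 1283 = 4^(4 + 1) + 4^4 + 3; sub 5 for 4: 5^(5 + 1) + 5^5 + 3; = 18753; G_3 = 18753−1 = 18752

18753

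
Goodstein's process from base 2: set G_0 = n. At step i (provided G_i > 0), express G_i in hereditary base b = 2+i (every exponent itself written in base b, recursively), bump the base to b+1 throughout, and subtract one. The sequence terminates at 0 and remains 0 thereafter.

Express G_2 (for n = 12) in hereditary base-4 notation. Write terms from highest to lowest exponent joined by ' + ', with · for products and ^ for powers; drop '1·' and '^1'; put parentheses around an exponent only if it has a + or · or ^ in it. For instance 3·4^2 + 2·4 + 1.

4^(4 + 1) + 2·4^2 + 2·4 + 1

(0) 12|_2 = 2^(2 + 1) + 2^2 ↦ 3^(3 + 1) + 3^3|_3 = 108 ⇒ 107
(1) 107|_3 = 3^(3 + 1) + 2·3^2 + 2·3 + 2 ↦ 4^(4 + 1) + 2·4^2 + 2·4 + 2|_4 = 1066 ⇒ 1065
(2) 1065|_4 = 4^(4 + 1) + 2·4^2 + 2·4 + 1 ↦ 5^(5 + 1) + 2·5^2 + 2·5 + 1|_5 = 15686 ⇒ 15685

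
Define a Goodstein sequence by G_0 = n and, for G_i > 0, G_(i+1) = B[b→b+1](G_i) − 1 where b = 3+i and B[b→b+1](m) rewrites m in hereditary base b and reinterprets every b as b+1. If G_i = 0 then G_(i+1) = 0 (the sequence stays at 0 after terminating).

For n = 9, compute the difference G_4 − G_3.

G_0 = 9. HB_3(9) = 3^2. Bump = 16. G_1 = 15.
G_1 = 15. HB_4(15) = 3·4 + 3. Bump = 18. G_2 = 17.
G_2 = 17. HB_5(17) = 3·5 + 2. Bump = 20. G_3 = 19.
G_3 = 19. HB_6(19) = 3·6 + 1. Bump = 22. G_4 = 21.

2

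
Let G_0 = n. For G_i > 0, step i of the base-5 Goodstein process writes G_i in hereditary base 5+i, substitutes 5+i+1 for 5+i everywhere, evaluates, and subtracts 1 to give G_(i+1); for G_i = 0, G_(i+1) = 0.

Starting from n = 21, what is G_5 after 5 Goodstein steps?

G_0=21  [base 5] 4·5 + 1  →[5↦6]→  4·6 + 1 = 25  −1 ⇒ G_1=24
G_1=24  [base 6] 4·6  →[6↦7]→  4·7 = 28  −1 ⇒ G_2=27
G_2=27  [base 7] 3·7 + 6  →[7↦8]→  3·8 + 6 = 30  −1 ⇒ G_3=29
G_3=29  [base 8] 3·8 + 5  →[8↦9]→  3·9 + 5 = 32  −1 ⇒ G_4=31
G_4=31  [base 9] 3·9 + 4  →[9↦10]→  3·10 + 4 = 34  −1 ⇒ G_5=33

33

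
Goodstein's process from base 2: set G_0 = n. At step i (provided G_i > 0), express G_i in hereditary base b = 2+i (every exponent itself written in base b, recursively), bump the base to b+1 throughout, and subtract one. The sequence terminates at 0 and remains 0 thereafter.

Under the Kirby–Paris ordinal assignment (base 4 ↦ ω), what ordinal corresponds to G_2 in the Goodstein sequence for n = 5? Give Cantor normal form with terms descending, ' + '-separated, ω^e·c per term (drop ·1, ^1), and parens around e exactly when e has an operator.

ω^3·3 + ω^2·3 + ω·3 + 3

step 0: 5 = 2^2 + 1; sub 3 for 2: 3^3 + 1; = 28; G_1 = 28−1 = 27
step 1: 27 = 3^3; sub 4 for 3: 4^4; = 256; G_2 = 256−1 = 255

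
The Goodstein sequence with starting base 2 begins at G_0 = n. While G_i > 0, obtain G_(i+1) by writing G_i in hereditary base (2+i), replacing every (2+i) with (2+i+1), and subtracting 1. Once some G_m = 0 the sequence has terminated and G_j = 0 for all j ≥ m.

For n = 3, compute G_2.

G_0=3  [base 2] 2 + 1  →[2↦3]→  3 + 1 = 4  −1 ⇒ G_1=3
G_1=3  [base 3] 3  →[3↦4]→  4 = 4  −1 ⇒ G_2=3
G_2=3  [base 4] 3  →[4↦5]→  3 = 3  −1 ⇒ G_3=2

3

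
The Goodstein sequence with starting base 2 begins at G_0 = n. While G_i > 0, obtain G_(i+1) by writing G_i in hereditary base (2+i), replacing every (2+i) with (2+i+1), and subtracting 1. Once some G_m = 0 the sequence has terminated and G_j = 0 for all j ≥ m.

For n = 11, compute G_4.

279937

(0) 11|_2 = 2^(2 + 1) + 2 + 1 ↦ 3^(3 + 1) + 3 + 1|_3 = 85 ⇒ 84
(1) 84|_3 = 3^(3 + 1) + 3 ↦ 4^(4 + 1) + 4|_4 = 1028 ⇒ 1027
(2) 1027|_4 = 4^(4 + 1) + 3 ↦ 5^(5 + 1) + 3|_5 = 15628 ⇒ 15627
(3) 15627|_5 = 5^(5 + 1) + 2 ↦ 6^(6 + 1) + 2|_6 = 279938 ⇒ 279937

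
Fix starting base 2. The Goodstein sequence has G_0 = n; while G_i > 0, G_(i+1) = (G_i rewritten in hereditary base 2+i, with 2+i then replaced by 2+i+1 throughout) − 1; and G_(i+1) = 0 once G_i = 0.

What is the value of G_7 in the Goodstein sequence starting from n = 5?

(0) 5|_2 = 2^2 + 1 ↦ 3^3 + 1|_3 = 28 ⇒ 27
(1) 27|_3 = 3^3 ↦ 4^4|_4 = 256 ⇒ 255
(2) 255|_4 = 3·4^3 + 3·4^2 + 3·4 + 3 ↦ 3·5^3 + 3·5^2 + 3·5 + 3|_5 = 468 ⇒ 467
(3) 467|_5 = 3·5^3 + 3·5^2 + 3·5 + 2 ↦ 3·6^3 + 3·6^2 + 3·6 + 2|_6 = 776 ⇒ 775
(4) 775|_6 = 3·6^3 + 3·6^2 + 3·6 + 1 ↦ 3·7^3 + 3·7^2 + 3·7 + 1|_7 = 1198 ⇒ 1197
(5) 1197|_7 = 3·7^3 + 3·7^2 + 3·7 ↦ 3·8^3 + 3·8^2 + 3·8|_8 = 1752 ⇒ 1751
(6) 1751|_8 = 3·8^3 + 3·8^2 + 2·8 + 7 ↦ 3·9^3 + 3·9^2 + 2·9 + 7|_9 = 2455 ⇒ 2454
(7) 2454|_9 = 3·9^3 + 3·9^2 + 2·9 + 6 ↦ 3·10^3 + 3·10^2 + 2·10 + 6|_10 = 3326 ⇒ 3325

2454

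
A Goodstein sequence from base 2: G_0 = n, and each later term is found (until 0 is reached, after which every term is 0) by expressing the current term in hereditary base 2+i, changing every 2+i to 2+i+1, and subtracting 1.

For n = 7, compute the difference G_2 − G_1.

229

G_0=7  [base 2] 2^2 + 2 + 1  →[2↦3]→  3^3 + 3 + 1 = 31  −1 ⇒ G_1=30
G_1=30  [base 3] 3^3 + 3  →[3↦4]→  4^4 + 4 = 260  −1 ⇒ G_2=259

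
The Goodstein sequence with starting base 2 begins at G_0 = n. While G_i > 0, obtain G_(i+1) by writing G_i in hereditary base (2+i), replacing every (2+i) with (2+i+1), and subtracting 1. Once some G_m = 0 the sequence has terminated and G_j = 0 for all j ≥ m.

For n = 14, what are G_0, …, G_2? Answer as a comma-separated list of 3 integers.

G_0 = 14. HB_2(14) = 2^(2 + 1) + 2^2 + 2. Bump = 111. G_1 = 110.
G_1 = 110. HB_3(110) = 3^(3 + 1) + 3^3 + 2. Bump = 1282. G_2 = 1281.

14, 110, 1281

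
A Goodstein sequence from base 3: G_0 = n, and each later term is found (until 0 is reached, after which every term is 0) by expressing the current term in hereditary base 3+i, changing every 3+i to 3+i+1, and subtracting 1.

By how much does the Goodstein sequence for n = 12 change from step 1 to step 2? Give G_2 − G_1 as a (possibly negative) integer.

[0] 12 ≡ 3^2 + 3 (base 3). Lift 4: 20. −1: 19.
[1] 19 ≡ 4^2 + 3 (base 4). Lift 5: 28. −1: 27.

8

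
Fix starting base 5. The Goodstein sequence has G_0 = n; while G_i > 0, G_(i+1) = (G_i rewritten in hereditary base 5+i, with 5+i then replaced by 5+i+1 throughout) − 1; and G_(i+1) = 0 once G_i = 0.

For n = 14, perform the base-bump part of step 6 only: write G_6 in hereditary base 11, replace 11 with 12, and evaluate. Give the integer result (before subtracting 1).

20

(0) 14|_5 = 2·5 + 4 ↦ 2·6 + 4|_6 = 16 ⇒ 15
(1) 15|_6 = 2·6 + 3 ↦ 2·7 + 3|_7 = 17 ⇒ 16
(2) 16|_7 = 2·7 + 2 ↦ 2·8 + 2|_8 = 18 ⇒ 17
(3) 17|_8 = 2·8 + 1 ↦ 2·9 + 1|_9 = 19 ⇒ 18
(4) 18|_9 = 2·9 ↦ 2·10|_10 = 20 ⇒ 19
(5) 19|_10 = 10 + 9 ↦ 11 + 9|_11 = 20 ⇒ 19
(6) 19|_11 = 11 + 8 ↦ 12 + 8|_12 = 20 ⇒ 19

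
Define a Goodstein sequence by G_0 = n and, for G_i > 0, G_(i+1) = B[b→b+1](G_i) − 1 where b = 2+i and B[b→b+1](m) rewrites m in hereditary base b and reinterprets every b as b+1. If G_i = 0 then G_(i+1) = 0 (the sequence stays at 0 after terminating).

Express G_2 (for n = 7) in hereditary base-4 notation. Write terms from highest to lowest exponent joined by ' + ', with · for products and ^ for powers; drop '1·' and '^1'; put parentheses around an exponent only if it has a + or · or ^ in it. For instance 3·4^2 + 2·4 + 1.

G_0=7  [base 2] 2^2 + 2 + 1  →[2↦3]→  3^3 + 3 + 1 = 31  −1 ⇒ G_1=30
G_1=30  [base 3] 3^3 + 3  →[3↦4]→  4^4 + 4 = 260  −1 ⇒ G_2=259
G_2=259  [base 4] 4^4 + 3  →[4↦5]→  5^5 + 3 = 3128  −1 ⇒ G_3=3127

4^4 + 3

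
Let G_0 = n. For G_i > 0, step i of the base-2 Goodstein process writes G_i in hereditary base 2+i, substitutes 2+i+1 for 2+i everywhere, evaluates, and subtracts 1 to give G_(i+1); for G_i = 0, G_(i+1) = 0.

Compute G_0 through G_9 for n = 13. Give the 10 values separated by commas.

G_0=13  [base 2] 2^(2 + 1) + 2^2 + 1  →[2↦3]→  3^(3 + 1) + 3^3 + 1 = 109  −1 ⇒ G_1=108
G_1=108  [base 3] 3^(3 + 1) + 3^3  →[3↦4]→  4^(4 + 1) + 4^4 = 1280  −1 ⇒ G_2=1279
G_2=1279  [base 4] 4^(4 + 1) + 3·4^3 + 3·4^2 + 3·4 + 3  →[4↦5]→  5^(5 + 1) + 3·5^3 + 3·5^2 + 3·5 + 3 = 16093  −1 ⇒ G_3=16092
G_3=16092  [base 5] 5^(5 + 1) + 3·5^3 + 3·5^2 + 3·5 + 2  →[5↦6]→  6^(6 + 1) + 3·6^3 + 3·6^2 + 3·6 + 2 = 280712  −1 ⇒ G_4=280711
G_4=280711  [base 6] 6^(6 + 1) + 3·6^3 + 3·6^2 + 3·6 + 1  →[6↦7]→  7^(7 + 1) + 3·7^3 + 3·7^2 + 3·7 + 1 = 5765999  −1 ⇒ G_5=5765998
G_5=5765998  [base 7] 7^(7 + 1) + 3·7^3 + 3·7^2 + 3·7  →[7↦8]→  8^(8 + 1) + 3·8^3 + 3·8^2 + 3·8 = 134219480  −1 ⇒ G_6=134219479
G_6=134219479  [base 8] 8^(8 + 1) + 3·8^3 + 3·8^2 + 2·8 + 7  →[8↦9]→  9^(9 + 1) + 3·9^3 + 3·9^2 + 2·9 + 7 = 3486786856  −1 ⇒ G_7=3486786855
G_7=3486786855  [base 9] 9^(9 + 1) + 3·9^3 + 3·9^2 + 2·9 + 6  →[9↦10]→  10^(10 + 1) + 3·10^3 + 3·10^2 + 2·10 + 6 = 100000003326  −1 ⇒ G_8=100000003325
G_8=100000003325  [base 10] 10^(10 + 1) + 3·10^3 + 3·10^2 + 2·10 + 5  →[10↦11]→  11^(11 + 1) + 3·11^3 + 3·11^2 + 2·11 + 5 = 3138428381104  −1 ⇒ G_9=3138428381103

13, 108, 1279, 16092, 280711, 5765998, 134219479, 3486786855, 100000003325, 3138428381103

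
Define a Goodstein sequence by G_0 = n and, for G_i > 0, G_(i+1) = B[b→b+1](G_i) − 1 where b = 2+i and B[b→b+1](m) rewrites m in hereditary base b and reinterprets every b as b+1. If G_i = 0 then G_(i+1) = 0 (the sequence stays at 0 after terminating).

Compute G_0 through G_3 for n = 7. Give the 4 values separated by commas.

7, 30, 259, 3127

step 0: 7 = 2^2 + 2 + 1; sub 3 for 2: 3^3 + 3 + 1; = 31; G_1 = 31−1 = 30
step 1: 30 = 3^3 + 3; sub 4 for 3: 4^4 + 4; = 260; G_2 = 260−1 = 259
step 2: 259 = 4^4 + 3; sub 5 for 4: 5^5 + 3; = 3128; G_3 = 3128−1 = 3127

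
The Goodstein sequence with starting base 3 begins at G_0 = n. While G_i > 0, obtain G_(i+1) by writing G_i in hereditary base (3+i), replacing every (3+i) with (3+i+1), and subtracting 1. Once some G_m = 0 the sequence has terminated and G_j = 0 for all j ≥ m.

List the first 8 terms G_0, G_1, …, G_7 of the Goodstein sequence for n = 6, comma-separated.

G_0=6  [base 3] 2·3  →[3↦4]→  2·4 = 8  −1 ⇒ G_1=7
G_1=7  [base 4] 4 + 3  →[4↦5]→  5 + 3 = 8  −1 ⇒ G_2=7
G_2=7  [base 5] 5 + 2  →[5↦6]→  6 + 2 = 8  −1 ⇒ G_3=7
G_3=7  [base 6] 6 + 1  →[6↦7]→  7 + 1 = 8  −1 ⇒ G_4=7
G_4=7  [base 7] 7  →[7↦8]→  8 = 8  −1 ⇒ G_5=7
G_5=7  [base 8] 7  →[8↦9]→  7 = 7  −1 ⇒ G_6=6
G_6=6  [base 9] 6  →[9↦10]→  6 = 6  −1 ⇒ G_7=5

6, 7, 7, 7, 7, 7, 6, 5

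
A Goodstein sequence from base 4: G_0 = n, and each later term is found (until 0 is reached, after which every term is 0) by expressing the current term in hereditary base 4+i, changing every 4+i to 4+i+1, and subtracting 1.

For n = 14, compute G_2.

18

(0) 14|_4 = 3·4 + 2 ↦ 3·5 + 2|_5 = 17 ⇒ 16
(1) 16|_5 = 3·5 + 1 ↦ 3·6 + 1|_6 = 19 ⇒ 18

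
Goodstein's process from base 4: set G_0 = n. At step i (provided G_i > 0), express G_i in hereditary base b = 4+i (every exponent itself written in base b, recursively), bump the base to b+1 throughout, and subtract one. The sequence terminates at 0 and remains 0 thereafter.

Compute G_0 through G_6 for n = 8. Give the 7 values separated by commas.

G_0=8  [base 4] 2·4  →[4↦5]→  2·5 = 10  −1 ⇒ G_1=9
G_1=9  [base 5] 5 + 4  →[5↦6]→  6 + 4 = 10  −1 ⇒ G_2=9
G_2=9  [base 6] 6 + 3  →[6↦7]→  7 + 3 = 10  −1 ⇒ G_3=9
G_3=9  [base 7] 7 + 2  →[7↦8]→  8 + 2 = 10  −1 ⇒ G_4=9
G_4=9  [base 8] 8 + 1  →[8↦9]→  9 + 1 = 10  −1 ⇒ G_5=9
G_5=9  [base 9] 9  →[9↦10]→  10 = 10  −1 ⇒ G_6=9

8, 9, 9, 9, 9, 9, 9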